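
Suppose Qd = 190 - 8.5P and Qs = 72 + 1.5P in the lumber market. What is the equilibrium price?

P* = 11.8

Set Qd = Qs: 190 - 8.5P = 72 + 1.5P.
118 = 10P, so P* = 11.8.
Q* = 190 − 8.5(11.8) = 89.7.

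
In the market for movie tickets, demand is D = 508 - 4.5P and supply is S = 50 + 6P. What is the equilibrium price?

Set D = S: 508 - 4.5P = 50 + 6P.
458 = 10.5P, so P* = 916/21.
Q* = 508 − 4.5(916/21) = 2182/7.

P* = 916/21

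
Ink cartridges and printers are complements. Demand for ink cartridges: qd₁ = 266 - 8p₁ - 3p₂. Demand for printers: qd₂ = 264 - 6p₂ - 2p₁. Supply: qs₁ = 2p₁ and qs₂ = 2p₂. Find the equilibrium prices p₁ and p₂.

Market 1: 266 - 8p₁ - 3p₂ = 2p₁ → 10p₁ + 3p₂ = 266.
Market 2: 8p₂ + 2p₁ = 264.
Eliminating p₂: 8×(1) − 3×(2) gives 74p₁ = 1336, so p₁ = 668/37.
Back-substitute into (2): p₂ = (264 − 2×668/37) / 8 = 1054/37.

p₁ = 668/37, p₂ = 1054/37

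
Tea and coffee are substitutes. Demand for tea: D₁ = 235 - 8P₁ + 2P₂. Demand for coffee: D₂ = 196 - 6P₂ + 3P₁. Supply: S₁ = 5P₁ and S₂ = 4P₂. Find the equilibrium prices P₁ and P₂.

P₁ = 1371/62, P₂ = 3253/124

Market 1: 235 - 8P₁ + 2P₂ = 5P₁ → 13P₁ - 2P₂ = 235.
Market 2: 10P₂ - 3P₁ = 196.
Eliminating P₂: 10×(1) + 2×(2) gives 124P₁ = 2742, so P₁ = 1371/62.
Back-substitute into (2): P₂ = (196 + 3×1371/62) / 10 = 3253/124.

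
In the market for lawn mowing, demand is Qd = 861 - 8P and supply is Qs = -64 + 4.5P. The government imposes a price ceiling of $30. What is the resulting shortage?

Shortage = 550

Equilibrium price would be P* = 74, so the ceiling at 30 binds.
At P = 30: Qd = 861 − 8(30) = 621, Qs = -64 + 4.5(30) = 71.
Shortage = 621 − 71 = 550.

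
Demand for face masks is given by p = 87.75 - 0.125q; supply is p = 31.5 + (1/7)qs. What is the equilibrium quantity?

q* = 210

Set the two price expressions equal: 87.75 - 0.125q = 31.5 + (1/7)q.
56.25 = (15/56)q, so q* = 210.
p* = 87.75 − (0.125)(210) = 61.5.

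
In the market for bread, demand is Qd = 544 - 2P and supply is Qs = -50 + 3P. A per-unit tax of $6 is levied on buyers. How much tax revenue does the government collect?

Pre-tax equilibrium: P* = 118.8, Q* = 306.4.
Tax on buyers shifts demand to Qd = 544 − 2(P + 6) = 532 - 2P.
532 - 2P = -50 + 3P gives seller price Ps = 116.4; buyers pay Pb = 116.4 + 6 = 122.4.
New quantity: Q = 544 − 2(122.4) = 299.2.
Revenue = 6 × 299.2 = 1795.2.

Tax revenue = 1795.2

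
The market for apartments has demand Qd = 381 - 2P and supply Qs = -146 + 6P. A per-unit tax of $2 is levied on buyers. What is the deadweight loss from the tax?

Pre-tax equilibrium: P* = 65.875, Q* = 249.25.
Tax on buyers shifts demand to Qd = 381 − 2(P + 2) = 377 - 2P.
377 - 2P = -146 + 6P gives seller price Ps = 65.375; buyers pay Pb = 65.375 + 2 = 67.375.
New quantity: Q = 381 − 2(67.375) = 246.25.
DWL = ½ × 2 × (249.25 − 246.25) = 3.

Deadweight loss = 3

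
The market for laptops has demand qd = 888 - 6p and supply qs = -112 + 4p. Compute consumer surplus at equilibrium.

Consumer surplus = 6912

Equilibrium: 888 - 6p = -112 + 4p gives p* = 100, q* = 288.
Demand choke price (qd = 0): p = 148.
CS = ½(148 − 100)(288) = 6912.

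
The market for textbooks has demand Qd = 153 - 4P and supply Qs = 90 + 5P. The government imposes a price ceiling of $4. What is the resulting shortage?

Equilibrium price would be P* = 7, so the ceiling at 4 binds.
At P = 4: Qd = 153 − 4(4) = 137, Qs = 90 + 5(4) = 110.
Shortage = 137 − 110 = 27.

Shortage = 27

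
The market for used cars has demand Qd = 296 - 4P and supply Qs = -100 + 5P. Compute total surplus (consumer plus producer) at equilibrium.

Equilibrium: 296 - 4P = -100 + 5P gives P* = 44, Q* = 120.
Demand choke price: P = 74; supply starts at P = 20.
CS = ½(74 − 44)(120) = 1800; PS = ½(44 − 20)(120) = 1440.

Total surplus = 3240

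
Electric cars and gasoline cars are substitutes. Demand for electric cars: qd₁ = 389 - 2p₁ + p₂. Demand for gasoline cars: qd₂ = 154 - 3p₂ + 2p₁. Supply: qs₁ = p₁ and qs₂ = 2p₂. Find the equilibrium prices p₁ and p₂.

p₁ = 2099/13, p₂ = 1240/13

Market 1: 389 - 2p₁ + p₂ = p₁ → 3p₁ - p₂ = 389.
Market 2: 5p₂ - 2p₁ = 154.
Eliminating p₂: 5×(1) + 1×(2) gives 13p₁ = 2099, so p₁ = 2099/13.
Back-substitute into (2): p₂ = (154 + 2×2099/13) / 5 = 1240/13.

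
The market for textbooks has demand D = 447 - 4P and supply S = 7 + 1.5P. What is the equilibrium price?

P* = 80

Set D = S: 447 - 4P = 7 + 1.5P.
440 = 5.5P, so P* = 80.
Q* = 447 − 4(80) = 127.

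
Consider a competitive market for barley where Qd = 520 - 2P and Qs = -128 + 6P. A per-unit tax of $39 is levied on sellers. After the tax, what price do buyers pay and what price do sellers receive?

Buyers pay $110.25, sellers receive $71.25

Pre-tax equilibrium: P* = 81, Q* = 358.
Tax on sellers shifts supply to Qs = -128 + 6(P − 39) = -362 + 6P.
520 - 2P = -362 + 6P gives buyer price Pb = 110.25; sellers receive Ps = 110.25 − 39 = 71.25.
New quantity: Q = 520 − 2(110.25) = 299.5.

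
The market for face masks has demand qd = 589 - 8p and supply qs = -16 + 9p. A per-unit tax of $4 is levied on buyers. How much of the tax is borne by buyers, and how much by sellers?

Buyers bear 36/17, sellers bear 32/17

Pre-tax equilibrium: p* = 605/17, q* = 5173/17.
Tax on buyers shifts demand to qd = 589 − 8(p + 4) = 557 - 8p.
557 - 8p = -16 + 9p gives seller price ps = 573/17; buyers pay pb = 573/17 + 4 = 641/17.
New quantity: q = 589 − 8(641/17) = 4885/17.
Buyer burden = 641/17 − 605/17 = 36/17; seller burden = 605/17 − 573/17 = 32/17.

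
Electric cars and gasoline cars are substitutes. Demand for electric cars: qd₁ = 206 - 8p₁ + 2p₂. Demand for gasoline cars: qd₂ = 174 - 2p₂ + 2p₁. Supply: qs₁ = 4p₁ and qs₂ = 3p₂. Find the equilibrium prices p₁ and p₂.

Market 1: 206 - 8p₁ + 2p₂ = 4p₁ → 12p₁ - 2p₂ = 206.
Market 2: 5p₂ - 2p₁ = 174.
Eliminating p₂: 5×(1) + 2×(2) gives 56p₁ = 1378, so p₁ = 689/28.
Back-substitute into (2): p₂ = (174 + 2×689/28) / 5 = 625/14.

p₁ = 689/28, p₂ = 625/14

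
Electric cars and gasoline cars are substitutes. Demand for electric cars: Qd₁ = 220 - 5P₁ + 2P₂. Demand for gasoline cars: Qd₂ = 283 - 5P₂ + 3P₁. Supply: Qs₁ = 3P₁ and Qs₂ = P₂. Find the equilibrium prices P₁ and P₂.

P₁ = 943/21, P₂ = 1462/21

Market 1: 220 - 5P₁ + 2P₂ = 3P₁ → 8P₁ - 2P₂ = 220.
Market 2: 6P₂ - 3P₁ = 283.
Eliminating P₂: 6×(1) + 2×(2) gives 42P₁ = 1886, so P₁ = 943/21.
Back-substitute into (2): P₂ = (283 + 3×943/21) / 6 = 1462/21.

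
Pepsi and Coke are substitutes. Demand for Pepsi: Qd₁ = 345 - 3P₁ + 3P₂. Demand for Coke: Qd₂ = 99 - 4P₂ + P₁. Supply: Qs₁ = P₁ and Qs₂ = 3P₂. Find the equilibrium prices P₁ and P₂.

P₁ = 108.48, P₂ = 29.64

Market 1: 345 - 3P₁ + 3P₂ = P₁ → 4P₁ - 3P₂ = 345.
Market 2: 7P₂ - P₁ = 99.
Eliminating P₂: 7×(1) + 3×(2) gives 25P₁ = 2712, so P₁ = 108.48.
Back-substitute into (2): P₂ = (99 + 1×108.48) / 7 = 29.64.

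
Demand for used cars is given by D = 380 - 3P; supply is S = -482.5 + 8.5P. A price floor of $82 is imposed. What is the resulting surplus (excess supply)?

Surplus = 80.5

Equilibrium price would be P* = 75, so the floor at 82 binds.
At P = 82: D = 134, S = 214.5.
Surplus = 214.5 − 134 = 80.5.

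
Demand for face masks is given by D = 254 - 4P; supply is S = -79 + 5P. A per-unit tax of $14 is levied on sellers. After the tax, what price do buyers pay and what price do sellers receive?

Buyers pay 403/9, sellers receive 277/9

Pre-tax equilibrium: P* = 37, Q* = 106.
Tax on sellers shifts supply to S = -79 + 5(P − 14) = -149 + 5P.
254 - 4P = -149 + 5P gives buyer price Pb = 403/9; sellers receive Ps = 403/9 − 14 = 277/9.
New quantity: Q = 254 − 4(403/9) = 674/9.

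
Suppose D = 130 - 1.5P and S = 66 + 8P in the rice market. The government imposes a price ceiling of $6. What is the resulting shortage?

Shortage = 7

Equilibrium price would be P* = 128/19, so the ceiling at 6 binds.
At P = 6: D = 130 − 1.5(6) = 121, S = 66 + 8(6) = 114.
Shortage = 121 − 114 = 7.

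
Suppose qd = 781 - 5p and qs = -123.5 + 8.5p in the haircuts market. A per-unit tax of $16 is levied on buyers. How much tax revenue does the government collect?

Pre-tax equilibrium: p* = 67, q* = 446.
Tax on buyers shifts demand to qd = 781 − 5(p + 16) = 701 - 5p.
701 - 5p = -123.5 + 8.5p gives seller price ps = 1649/27; buyers pay pb = 1649/27 + 16 = 2081/27.
New quantity: q = 781 − 5(2081/27) = 10682/27.
Revenue = 16 × 10682/27 = 170912/27.

Tax revenue = 170912/27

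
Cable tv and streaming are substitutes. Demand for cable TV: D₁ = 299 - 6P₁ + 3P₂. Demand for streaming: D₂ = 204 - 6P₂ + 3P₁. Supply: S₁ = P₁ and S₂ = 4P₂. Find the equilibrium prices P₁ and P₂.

Market 1: 299 - 6P₁ + 3P₂ = P₁ → 7P₁ - 3P₂ = 299.
Market 2: 10P₂ - 3P₁ = 204.
Eliminating P₂: 10×(1) + 3×(2) gives 61P₁ = 3602, so P₁ = 3602/61.
Back-substitute into (2): P₂ = (204 + 3×3602/61) / 10 = 2325/61.

P₁ = 3602/61, P₂ = 2325/61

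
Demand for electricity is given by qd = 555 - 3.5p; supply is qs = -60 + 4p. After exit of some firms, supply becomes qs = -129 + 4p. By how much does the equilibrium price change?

Δp = 9.2

Original equilibrium: p* = 82, q* = 268.
New equilibrium: 555 - 3.5p = -129 + 4p, so 684 = 7.5p and p' = 91.2; q' = 555 − 3.5(91.2) = 235.8.
Change in price: 91.2 − 82 = 9.2.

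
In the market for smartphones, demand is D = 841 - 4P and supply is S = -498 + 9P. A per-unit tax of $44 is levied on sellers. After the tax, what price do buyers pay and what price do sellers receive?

Buyers pay 1735/13, sellers receive 1163/13

Pre-tax equilibrium: P* = 103, Q* = 429.
Tax on sellers shifts supply to S = -498 + 9(P − 44) = -894 + 9P.
841 - 4P = -894 + 9P gives buyer price Pb = 1735/13; sellers receive Ps = 1735/13 − 44 = 1163/13.
New quantity: Q = 841 − 4(1735/13) = 3993/13.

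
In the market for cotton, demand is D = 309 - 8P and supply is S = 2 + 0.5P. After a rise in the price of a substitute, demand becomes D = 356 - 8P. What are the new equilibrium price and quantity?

Original equilibrium: P* = 614/17, Q* = 341/17.
New equilibrium: 356 - 8P = 2 + 0.5P, so 354 = 8.5P and P' = 708/17; Q' = 356 − 8(708/17) = 388/17.

P' = 708/17, Q' = 388/17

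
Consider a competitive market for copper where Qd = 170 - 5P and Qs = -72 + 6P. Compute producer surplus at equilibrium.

Equilibrium: 170 - 5P = -72 + 6P gives P* = 22, Q* = 60.
Supply starts at P = 12 (where Qs = 0).
PS = ½(22 − 12)(60) = 300.

Producer surplus = 300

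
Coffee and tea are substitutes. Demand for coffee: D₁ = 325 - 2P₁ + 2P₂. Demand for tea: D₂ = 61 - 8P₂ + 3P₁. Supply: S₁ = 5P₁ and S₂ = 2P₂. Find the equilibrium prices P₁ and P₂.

P₁ = 52.6875, P₂ = 21.90625

Market 1: 325 - 2P₁ + 2P₂ = 5P₁ → 7P₁ - 2P₂ = 325.
Market 2: 10P₂ - 3P₁ = 61.
Eliminating P₂: 10×(1) + 2×(2) gives 64P₁ = 3372, so P₁ = 52.6875.
Back-substitute into (2): P₂ = (61 + 3×52.6875) / 10 = 21.90625.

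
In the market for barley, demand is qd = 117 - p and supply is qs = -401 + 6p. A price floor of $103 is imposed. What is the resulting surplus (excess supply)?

Surplus = 203

Equilibrium price would be p* = 74, so the floor at 103 binds.
At p = 103: qd = 14, qs = 217.
Surplus = 217 − 14 = 203.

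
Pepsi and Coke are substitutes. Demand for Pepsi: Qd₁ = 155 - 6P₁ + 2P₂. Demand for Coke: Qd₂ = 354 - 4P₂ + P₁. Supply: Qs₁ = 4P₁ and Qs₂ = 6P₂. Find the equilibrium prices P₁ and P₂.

P₁ = 1129/49, P₂ = 3695/98

Market 1: 155 - 6P₁ + 2P₂ = 4P₁ → 10P₁ - 2P₂ = 155.
Market 2: 10P₂ - P₁ = 354.
Eliminating P₂: 10×(1) + 2×(2) gives 98P₁ = 2258, so P₁ = 1129/49.
Back-substitute into (2): P₂ = (354 + 1×1129/49) / 10 = 3695/98.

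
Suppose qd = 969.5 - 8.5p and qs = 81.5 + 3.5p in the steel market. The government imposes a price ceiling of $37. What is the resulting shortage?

Shortage = 444

Equilibrium price would be p* = 74, so the ceiling at 37 binds.
At p = 37: qd = 969.5 − 8.5(37) = 655, qs = 81.5 + 3.5(37) = 211.
Shortage = 655 − 211 = 444.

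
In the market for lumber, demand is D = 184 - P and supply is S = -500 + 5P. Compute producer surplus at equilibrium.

Equilibrium: 184 - P = -500 + 5P gives P* = 114, Q* = 70.
Supply starts at P = 100 (where S = 0).
PS = ½(114 − 100)(70) = 490.

Producer surplus = 490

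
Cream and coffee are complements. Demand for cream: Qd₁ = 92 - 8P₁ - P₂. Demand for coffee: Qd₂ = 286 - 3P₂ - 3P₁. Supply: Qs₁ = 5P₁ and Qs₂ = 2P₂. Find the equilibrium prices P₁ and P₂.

Market 1: 92 - 8P₁ - P₂ = 5P₁ → 13P₁ + P₂ = 92.
Market 2: 5P₂ + 3P₁ = 286.
Eliminating P₂: 5×(1) − 1×(2) gives 62P₁ = 174, so P₁ = 87/31.
Back-substitute into (2): P₂ = (286 − 3×87/31) / 5 = 1721/31.

P₁ = 87/31, P₂ = 1721/31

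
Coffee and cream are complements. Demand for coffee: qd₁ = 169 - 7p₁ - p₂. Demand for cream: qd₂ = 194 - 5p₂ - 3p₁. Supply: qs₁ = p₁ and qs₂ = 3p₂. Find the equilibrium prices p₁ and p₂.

Market 1: 169 - 7p₁ - p₂ = p₁ → 8p₁ + p₂ = 169.
Market 2: 8p₂ + 3p₁ = 194.
Eliminating p₂: 8×(1) − 1×(2) gives 61p₁ = 1158, so p₁ = 1158/61.
Back-substitute into (2): p₂ = (194 − 3×1158/61) / 8 = 1045/61.

p₁ = 1158/61, p₂ = 1045/61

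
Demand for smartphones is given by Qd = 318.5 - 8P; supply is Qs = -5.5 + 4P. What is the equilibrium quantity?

Set Qd = Qs: 318.5 - 8P = -5.5 + 4P.
324 = 12P, so P* = 27.
Q* = 318.5 − 8(27) = 102.5.

Q* = 102.5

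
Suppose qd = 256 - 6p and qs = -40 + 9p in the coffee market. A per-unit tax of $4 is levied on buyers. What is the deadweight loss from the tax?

Pre-tax equilibrium: p* = 296/15, q* = 137.6.
Tax on buyers shifts demand to qd = 256 − 6(p + 4) = 232 - 6p.
232 - 6p = -40 + 9p gives seller price ps = 272/15; buyers pay pb = 272/15 + 4 = 332/15.
New quantity: q = 256 − 6(332/15) = 123.2.
DWL = ½ × 4 × (137.6 − 123.2) = 28.8.

Deadweight loss = 28.8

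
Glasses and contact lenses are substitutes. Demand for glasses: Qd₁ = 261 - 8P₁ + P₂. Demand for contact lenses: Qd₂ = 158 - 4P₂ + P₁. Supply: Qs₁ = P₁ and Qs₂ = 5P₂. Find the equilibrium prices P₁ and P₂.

Market 1: 261 - 8P₁ + P₂ = P₁ → 9P₁ - P₂ = 261.
Market 2: 9P₂ - P₁ = 158.
Eliminating P₂: 9×(1) + 1×(2) gives 80P₁ = 2507, so P₁ = 31.3375.
Back-substitute into (2): P₂ = (158 + 1×31.3375) / 9 = 21.0375.

P₁ = 31.3375, P₂ = 21.0375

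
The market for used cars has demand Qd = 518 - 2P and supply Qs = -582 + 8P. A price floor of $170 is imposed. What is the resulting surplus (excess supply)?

Equilibrium price would be P* = 110, so the floor at 170 binds.
At P = 170: Qd = 178, Qs = 778.
Surplus = 778 − 178 = 600.

Surplus = 600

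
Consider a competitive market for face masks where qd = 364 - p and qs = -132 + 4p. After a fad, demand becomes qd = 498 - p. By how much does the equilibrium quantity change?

Δq = 107.2

Original equilibrium: p* = 99.2, q* = 264.8.
New equilibrium: 498 - p = -132 + 4p, so 630 = 5p and p' = 126; q' = 498 − 1(126) = 372.
Change in quantity: 372 − 264.8 = 107.2.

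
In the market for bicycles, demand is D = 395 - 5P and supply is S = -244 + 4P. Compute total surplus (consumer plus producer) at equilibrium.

Equilibrium: 395 - 5P = -244 + 4P gives P* = 71, Q* = 40.
Demand choke price: P = 79; supply starts at P = 61.
CS = ½(79 − 71)(40) = 160; PS = ½(71 − 61)(40) = 200.

Total surplus = 360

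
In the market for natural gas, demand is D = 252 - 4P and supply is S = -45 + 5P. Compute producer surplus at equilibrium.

Producer surplus = 1440

Equilibrium: 252 - 4P = -45 + 5P gives P* = 33, Q* = 120.
Supply starts at P = 9 (where S = 0).
PS = ½(33 − 9)(120) = 1440.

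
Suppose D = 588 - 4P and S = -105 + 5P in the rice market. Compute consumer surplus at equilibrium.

Consumer surplus = 9800

Equilibrium: 588 - 4P = -105 + 5P gives P* = 77, Q* = 280.
Demand choke price (D = 0): P = 147.
CS = ½(147 − 77)(280) = 9800.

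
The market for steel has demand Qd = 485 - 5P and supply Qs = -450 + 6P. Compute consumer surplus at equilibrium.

Equilibrium: 485 - 5P = -450 + 6P gives P* = 85, Q* = 60.
Demand choke price (Qd = 0): P = 97.
CS = ½(97 − 85)(60) = 360.

Consumer surplus = 360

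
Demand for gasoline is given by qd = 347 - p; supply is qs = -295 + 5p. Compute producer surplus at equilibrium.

Equilibrium: 347 - p = -295 + 5p gives p* = 107, q* = 240.
Supply starts at p = 59 (where qs = 0).
PS = ½(107 − 59)(240) = 5760.

Producer surplus = 5760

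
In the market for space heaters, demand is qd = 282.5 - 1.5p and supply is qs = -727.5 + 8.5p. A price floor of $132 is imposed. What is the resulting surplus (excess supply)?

Surplus = 310

Equilibrium price would be p* = 101, so the floor at 132 binds.
At p = 132: qd = 84.5, qs = 394.5.
Surplus = 394.5 − 84.5 = 310.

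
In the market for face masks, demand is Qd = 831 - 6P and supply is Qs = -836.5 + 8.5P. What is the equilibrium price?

Set Qd = Qs: 831 - 6P = -836.5 + 8.5P.
1667.5 = 14.5P, so P* = 115.
Q* = 831 − 6(115) = 141.

P* = 115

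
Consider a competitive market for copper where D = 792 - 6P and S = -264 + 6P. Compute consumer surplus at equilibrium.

Equilibrium: 792 - 6P = -264 + 6P gives P* = 88, Q* = 264.
Demand choke price (D = 0): P = 132.
CS = ½(132 − 88)(264) = 5808.

Consumer surplus = 5808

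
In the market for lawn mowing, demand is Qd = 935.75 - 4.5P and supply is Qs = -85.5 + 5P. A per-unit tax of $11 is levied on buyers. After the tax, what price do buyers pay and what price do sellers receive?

Buyers pay 4305/38, sellers receive 3887/38

Pre-tax equilibrium: P* = 107.5, Q* = 452.
Tax on buyers shifts demand to Qd = 935.75 − 4.5(P + 11) = 886.25 - 4.5P.
886.25 - 4.5P = -85.5 + 5P gives seller price Ps = 3887/38; buyers pay Pb = 3887/38 + 11 = 4305/38.
New quantity: Q = 935.75 − 4.5(4305/38) = 8093/19.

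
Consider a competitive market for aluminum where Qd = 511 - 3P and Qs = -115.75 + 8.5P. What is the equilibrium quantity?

Q* = 347.5

Set Qd = Qs: 511 - 3P = -115.75 + 8.5P.
626.75 = 11.5P, so P* = 54.5.
Q* = 511 − 3(54.5) = 347.5.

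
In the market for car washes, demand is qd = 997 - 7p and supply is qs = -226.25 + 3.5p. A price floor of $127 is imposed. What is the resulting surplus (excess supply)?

Equilibrium price would be p* = 116.5, so the floor at 127 binds.
At p = 127: qd = 108, qs = 218.25.
Surplus = 218.25 − 108 = 110.25.

Surplus = 110.25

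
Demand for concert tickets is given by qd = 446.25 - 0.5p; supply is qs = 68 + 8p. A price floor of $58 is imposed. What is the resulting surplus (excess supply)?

Equilibrium price would be p* = 44.5, so the floor at 58 binds.
At p = 58: qd = 417.25, qs = 532.
Surplus = 532 − 417.25 = 114.75.

Surplus = 114.75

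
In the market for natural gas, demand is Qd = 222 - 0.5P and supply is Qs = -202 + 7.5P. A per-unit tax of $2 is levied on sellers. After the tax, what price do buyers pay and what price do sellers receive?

Pre-tax equilibrium: P* = 53, Q* = 195.5.
Tax on sellers shifts supply to Qs = -202 + 7.5(P − 2) = -217 + 7.5P.
222 - 0.5P = -217 + 7.5P gives buyer price Pb = 54.875; sellers receive Ps = 54.875 − 2 = 52.875.
New quantity: Q = 222 − 0.5(54.875) = 194.5625.

Buyers pay $54.875, sellers receive $52.875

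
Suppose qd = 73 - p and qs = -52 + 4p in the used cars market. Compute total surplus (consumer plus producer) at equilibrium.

Equilibrium: 73 - p = -52 + 4p gives p* = 25, q* = 48.
Demand choke price: p = 73; supply starts at p = 13.
CS = ½(73 − 25)(48) = 1152; PS = ½(25 − 13)(48) = 288.

Total surplus = 1440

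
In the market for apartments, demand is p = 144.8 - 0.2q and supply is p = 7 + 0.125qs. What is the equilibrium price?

Set the two price expressions equal: 144.8 - 0.2q = 7 + 0.125q.
137.8 = 0.325q, so q* = 424.
p* = 144.8 − (0.2)(424) = 60.

p* = 60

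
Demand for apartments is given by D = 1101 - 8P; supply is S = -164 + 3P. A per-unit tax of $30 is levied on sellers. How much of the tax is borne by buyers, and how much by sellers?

Buyers bear 90/11, sellers bear 240/11

Pre-tax equilibrium: P* = 115, Q* = 181.
Tax on sellers shifts supply to S = -164 + 3(P − 30) = -254 + 3P.
1101 - 8P = -254 + 3P gives buyer price Pb = 1355/11; sellers receive Ps = 1355/11 − 30 = 1025/11.
New quantity: Q = 1101 − 8(1355/11) = 1271/11.
Buyer burden = 1355/11 − 115 = 90/11; seller burden = 115 − 1025/11 = 240/11.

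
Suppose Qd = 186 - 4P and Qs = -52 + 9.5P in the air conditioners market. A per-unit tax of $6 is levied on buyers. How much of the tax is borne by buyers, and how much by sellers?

Buyers bear 38/9, sellers bear 16/9

Pre-tax equilibrium: P* = 476/27, Q* = 3118/27.
Tax on buyers shifts demand to Qd = 186 − 4(P + 6) = 162 - 4P.
162 - 4P = -52 + 9.5P gives seller price Ps = 428/27; buyers pay Pb = 428/27 + 6 = 590/27.
New quantity: Q = 186 − 4(590/27) = 2662/27.
Buyer burden = 590/27 − 476/27 = 38/9; seller burden = 476/27 − 428/27 = 16/9.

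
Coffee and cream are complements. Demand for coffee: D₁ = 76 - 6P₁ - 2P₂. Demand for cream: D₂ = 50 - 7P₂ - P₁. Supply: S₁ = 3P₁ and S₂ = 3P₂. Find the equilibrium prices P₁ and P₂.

Market 1: 76 - 6P₁ - 2P₂ = 3P₁ → 9P₁ + 2P₂ = 76.
Market 2: 10P₂ + P₁ = 50.
Eliminating P₂: 10×(1) − 2×(2) gives 88P₁ = 660, so P₁ = 7.5.
Back-substitute into (2): P₂ = (50 − 1×7.5) / 10 = 4.25.

P₁ = 7.5, P₂ = 4.25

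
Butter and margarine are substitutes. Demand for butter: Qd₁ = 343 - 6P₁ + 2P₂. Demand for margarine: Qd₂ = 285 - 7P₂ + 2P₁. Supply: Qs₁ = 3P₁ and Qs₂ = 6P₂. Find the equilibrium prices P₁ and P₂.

P₁ = 5029/113, P₂ = 3251/113

Market 1: 343 - 6P₁ + 2P₂ = 3P₁ → 9P₁ - 2P₂ = 343.
Market 2: 13P₂ - 2P₁ = 285.
Eliminating P₂: 13×(1) + 2×(2) gives 113P₁ = 5029, so P₁ = 5029/113.
Back-substitute into (2): P₂ = (285 + 2×5029/113) / 13 = 3251/113.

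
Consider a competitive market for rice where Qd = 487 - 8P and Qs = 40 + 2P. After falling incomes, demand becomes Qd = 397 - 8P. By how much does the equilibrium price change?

Original equilibrium: P* = 44.7, Q* = 129.4.
New equilibrium: 397 - 8P = 40 + 2P, so 357 = 10P and P' = 35.7; Q' = 397 − 8(35.7) = 111.4.
Change in price: 35.7 − 44.7 = -9.

ΔP = -9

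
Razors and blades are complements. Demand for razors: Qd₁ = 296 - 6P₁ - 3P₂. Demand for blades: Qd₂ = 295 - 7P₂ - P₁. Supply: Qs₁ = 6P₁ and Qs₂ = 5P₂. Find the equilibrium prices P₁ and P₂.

Market 1: 296 - 6P₁ - 3P₂ = 6P₁ → 12P₁ + 3P₂ = 296.
Market 2: 12P₂ + P₁ = 295.
Eliminating P₂: 12×(1) − 3×(2) gives 141P₁ = 2667, so P₁ = 889/47.
Back-substitute into (2): P₂ = (295 − 1×889/47) / 12 = 3244/141.

P₁ = 889/47, P₂ = 3244/141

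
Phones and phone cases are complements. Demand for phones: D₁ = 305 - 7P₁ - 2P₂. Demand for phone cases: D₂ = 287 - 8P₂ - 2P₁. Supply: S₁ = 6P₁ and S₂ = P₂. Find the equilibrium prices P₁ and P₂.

Market 1: 305 - 7P₁ - 2P₂ = 6P₁ → 13P₁ + 2P₂ = 305.
Market 2: 9P₂ + 2P₁ = 287.
Eliminating P₂: 9×(1) − 2×(2) gives 113P₁ = 2171, so P₁ = 2171/113.
Back-substitute into (2): P₂ = (287 − 2×2171/113) / 9 = 3121/113.

P₁ = 2171/113, P₂ = 3121/113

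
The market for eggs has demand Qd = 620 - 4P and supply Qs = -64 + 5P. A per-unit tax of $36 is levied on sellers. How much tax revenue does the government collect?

Tax revenue = 8496

Pre-tax equilibrium: P* = 76, Q* = 316.
Tax on sellers shifts supply to Qs = -64 + 5(P − 36) = -244 + 5P.
620 - 4P = -244 + 5P gives buyer price Pb = 96; sellers receive Ps = 96 − 36 = 60.
New quantity: Q = 620 − 4(96) = 236.
Revenue = 36 × 236 = 8496.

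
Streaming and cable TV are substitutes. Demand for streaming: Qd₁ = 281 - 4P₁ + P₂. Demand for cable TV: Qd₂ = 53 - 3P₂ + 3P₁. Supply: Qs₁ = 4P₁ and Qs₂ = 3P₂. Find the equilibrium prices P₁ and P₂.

Market 1: 281 - 4P₁ + P₂ = 4P₁ → 8P₁ - P₂ = 281.
Market 2: 6P₂ - 3P₁ = 53.
Eliminating P₂: 6×(1) + 1×(2) gives 45P₁ = 1739, so P₁ = 1739/45.
Back-substitute into (2): P₂ = (53 + 3×1739/45) / 6 = 1267/45.

P₁ = 1739/45, P₂ = 1267/45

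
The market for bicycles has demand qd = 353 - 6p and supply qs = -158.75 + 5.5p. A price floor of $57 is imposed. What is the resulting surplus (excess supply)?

Surplus = 143.75

Equilibrium price would be p* = 44.5, so the floor at 57 binds.
At p = 57: qd = 11, qs = 154.75.
Surplus = 154.75 − 11 = 143.75.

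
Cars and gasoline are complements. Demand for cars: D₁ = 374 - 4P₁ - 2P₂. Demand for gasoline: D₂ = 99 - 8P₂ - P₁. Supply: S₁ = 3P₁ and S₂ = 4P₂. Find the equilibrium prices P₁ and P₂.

P₁ = 2145/41, P₂ = 319/82

Market 1: 374 - 4P₁ - 2P₂ = 3P₁ → 7P₁ + 2P₂ = 374.
Market 2: 12P₂ + P₁ = 99.
Eliminating P₂: 12×(1) − 2×(2) gives 82P₁ = 4290, so P₁ = 2145/41.
Back-substitute into (2): P₂ = (99 − 1×2145/41) / 12 = 319/82.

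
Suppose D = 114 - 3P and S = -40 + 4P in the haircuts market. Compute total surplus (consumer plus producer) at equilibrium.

Equilibrium: 114 - 3P = -40 + 4P gives P* = 22, Q* = 48.
Demand choke price: P = 38; supply starts at P = 10.
CS = ½(38 − 22)(48) = 384; PS = ½(22 − 10)(48) = 288.

Total surplus = 672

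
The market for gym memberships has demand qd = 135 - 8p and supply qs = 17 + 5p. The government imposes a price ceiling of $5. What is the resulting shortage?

Equilibrium price would be p* = 118/13, so the ceiling at 5 binds.
At p = 5: qd = 135 − 8(5) = 95, qs = 17 + 5(5) = 42.
Shortage = 95 − 42 = 53.

Shortage = 53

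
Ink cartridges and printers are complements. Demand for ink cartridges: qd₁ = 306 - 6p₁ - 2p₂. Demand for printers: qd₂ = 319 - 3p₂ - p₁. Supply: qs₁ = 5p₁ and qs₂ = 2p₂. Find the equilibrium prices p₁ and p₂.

p₁ = 892/53, p₂ = 3203/53

Market 1: 306 - 6p₁ - 2p₂ = 5p₁ → 11p₁ + 2p₂ = 306.
Market 2: 5p₂ + p₁ = 319.
Eliminating p₂: 5×(1) − 2×(2) gives 53p₁ = 892, so p₁ = 892/53.
Back-substitute into (2): p₂ = (319 − 1×892/53) / 5 = 3203/53.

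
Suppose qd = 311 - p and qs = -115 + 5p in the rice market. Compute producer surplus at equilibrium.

Producer surplus = 5760

Equilibrium: 311 - p = -115 + 5p gives p* = 71, q* = 240.
Supply starts at p = 23 (where qs = 0).
PS = ½(71 − 23)(240) = 5760.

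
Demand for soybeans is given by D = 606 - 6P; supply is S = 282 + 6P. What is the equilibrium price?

Set D = S: 606 - 6P = 282 + 6P.
324 = 12P, so P* = 27.
Q* = 606 − 6(27) = 444.

P* = 27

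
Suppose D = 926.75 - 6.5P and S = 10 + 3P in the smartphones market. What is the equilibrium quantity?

Set D = S: 926.75 - 6.5P = 10 + 3P.
916.75 = 9.5P, so P* = 96.5.
Q* = 926.75 − 6.5(96.5) = 299.5.

Q* = 299.5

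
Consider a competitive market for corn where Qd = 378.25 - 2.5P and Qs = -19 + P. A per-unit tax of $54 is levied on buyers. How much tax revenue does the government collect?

Tax revenue = 21141/7

Pre-tax equilibrium: P* = 113.5, Q* = 94.5.
Tax on buyers shifts demand to Qd = 378.25 − 2.5(P + 54) = 243.25 - 2.5P.
243.25 - 2.5P = -19 + P gives seller price Ps = 1049/14; buyers pay Pb = 1049/14 + 54 = 1805/14.
New quantity: Q = 378.25 − 2.5(1805/14) = 783/14.
Revenue = 54 × 783/14 = 21141/7.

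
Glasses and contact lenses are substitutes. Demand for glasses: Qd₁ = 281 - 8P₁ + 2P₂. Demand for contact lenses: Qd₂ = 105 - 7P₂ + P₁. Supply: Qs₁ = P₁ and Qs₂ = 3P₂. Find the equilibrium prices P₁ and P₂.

P₁ = 755/22, P₂ = 613/44

Market 1: 281 - 8P₁ + 2P₂ = P₁ → 9P₁ - 2P₂ = 281.
Market 2: 10P₂ - P₁ = 105.
Eliminating P₂: 10×(1) + 2×(2) gives 88P₁ = 3020, so P₁ = 755/22.
Back-substitute into (2): P₂ = (105 + 1×755/22) / 10 = 613/44.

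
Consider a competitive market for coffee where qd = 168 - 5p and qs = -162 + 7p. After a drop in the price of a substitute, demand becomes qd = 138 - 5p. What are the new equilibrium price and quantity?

Original equilibrium: p* = 27.5, q* = 30.5.
New equilibrium: 138 - 5p = -162 + 7p, so 300 = 12p and p' = 25; q' = 138 − 5(25) = 13.

p' = 25, q' = 13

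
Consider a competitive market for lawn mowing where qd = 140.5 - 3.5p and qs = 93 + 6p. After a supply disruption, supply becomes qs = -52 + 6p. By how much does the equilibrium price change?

Δp = 290/19

Original equilibrium: p* = 5, q* = 123.
New equilibrium: 140.5 - 3.5p = -52 + 6p, so 192.5 = 9.5p and p' = 385/19; q' = 140.5 − 3.5(385/19) = 1322/19.
Change in price: 385/19 − 5 = 290/19.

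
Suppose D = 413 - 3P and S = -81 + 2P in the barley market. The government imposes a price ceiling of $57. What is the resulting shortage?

Equilibrium price would be P* = 98.8, so the ceiling at 57 binds.
At P = 57: D = 413 − 3(57) = 242, S = -81 + 2(57) = 33.
Shortage = 242 − 33 = 209.

Shortage = 209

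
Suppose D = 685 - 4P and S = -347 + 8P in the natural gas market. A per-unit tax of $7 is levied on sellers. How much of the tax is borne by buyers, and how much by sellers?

Pre-tax equilibrium: P* = 86, Q* = 341.
Tax on sellers shifts supply to S = -347 + 8(P − 7) = -403 + 8P.
685 - 4P = -403 + 8P gives buyer price Pb = 272/3; sellers receive Ps = 272/3 − 7 = 251/3.
New quantity: Q = 685 − 4(272/3) = 967/3.
Buyer burden = 272/3 − 86 = 14/3; seller burden = 86 − 251/3 = 7/3.

Buyers bear 14/3, sellers bear 7/3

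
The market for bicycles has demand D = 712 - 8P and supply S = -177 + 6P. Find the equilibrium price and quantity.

P* = 63.5, Q* = 204

Set D = S: 712 - 8P = -177 + 6P.
889 = 14P, so P* = 63.5.
Q* = 712 − 8(63.5) = 204.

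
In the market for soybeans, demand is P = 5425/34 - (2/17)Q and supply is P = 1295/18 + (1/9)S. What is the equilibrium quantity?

Set the two price expressions equal: 5425/34 - (2/17)Q = 1295/18 + (1/9)Q.
13405/153 = (35/153)Q, so Q* = 383.
P* = 5425/34 − (2/17)(383) = 114.5.

Q* = 383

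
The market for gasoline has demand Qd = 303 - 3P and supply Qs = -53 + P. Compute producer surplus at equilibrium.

Equilibrium: 303 - 3P = -53 + P gives P* = 89, Q* = 36.
Supply starts at P = 53 (where Qs = 0).
PS = ½(89 − 53)(36) = 648.

Producer surplus = 648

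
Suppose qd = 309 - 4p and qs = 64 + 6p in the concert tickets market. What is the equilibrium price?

p* = 24.5

Set qd = qs: 309 - 4p = 64 + 6p.
245 = 10p, so p* = 24.5.
q* = 309 − 4(24.5) = 211.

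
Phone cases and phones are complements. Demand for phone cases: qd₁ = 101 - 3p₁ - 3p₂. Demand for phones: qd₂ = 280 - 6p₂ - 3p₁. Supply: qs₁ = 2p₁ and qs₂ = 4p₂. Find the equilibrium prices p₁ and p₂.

Market 1: 101 - 3p₁ - 3p₂ = 2p₁ → 5p₁ + 3p₂ = 101.
Market 2: 10p₂ + 3p₁ = 280.
Eliminating p₂: 10×(1) − 3×(2) gives 41p₁ = 170, so p₁ = 170/41.
Back-substitute into (2): p₂ = (280 − 3×170/41) / 10 = 1097/41.

p₁ = 170/41, p₂ = 1097/41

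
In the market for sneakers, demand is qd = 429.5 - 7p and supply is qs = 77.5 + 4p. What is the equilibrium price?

p* = 32

Set qd = qs: 429.5 - 7p = 77.5 + 4p.
352 = 11p, so p* = 32.
q* = 429.5 − 7(32) = 205.5.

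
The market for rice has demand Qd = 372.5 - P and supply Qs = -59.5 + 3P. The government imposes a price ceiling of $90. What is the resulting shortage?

Equilibrium price would be P* = 108, so the ceiling at 90 binds.
At P = 90: Qd = 372.5 − 1(90) = 282.5, Qs = -59.5 + 3(90) = 210.5.
Shortage = 282.5 − 210.5 = 72.

Shortage = 72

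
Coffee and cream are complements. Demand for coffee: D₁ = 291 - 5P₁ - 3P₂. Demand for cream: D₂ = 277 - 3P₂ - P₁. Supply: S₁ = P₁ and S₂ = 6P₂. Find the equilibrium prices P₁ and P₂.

Market 1: 291 - 5P₁ - 3P₂ = P₁ → 6P₁ + 3P₂ = 291.
Market 2: 9P₂ + P₁ = 277.
Eliminating P₂: 9×(1) − 3×(2) gives 51P₁ = 1788, so P₁ = 596/17.
Back-substitute into (2): P₂ = (277 − 1×596/17) / 9 = 457/17.

P₁ = 596/17, P₂ = 457/17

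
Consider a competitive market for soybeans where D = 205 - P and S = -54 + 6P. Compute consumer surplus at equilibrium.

Consumer surplus = 14112

Equilibrium: 205 - P = -54 + 6P gives P* = 37, Q* = 168.
Demand choke price (D = 0): P = 205.
CS = ½(205 − 37)(168) = 14112.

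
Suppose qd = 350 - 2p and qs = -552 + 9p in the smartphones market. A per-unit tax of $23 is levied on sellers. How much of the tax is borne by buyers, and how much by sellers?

Pre-tax equilibrium: p* = 82, q* = 186.
Tax on sellers shifts supply to qs = -552 + 9(p − 23) = -759 + 9p.
350 - 2p = -759 + 9p gives buyer price pb = 1109/11; sellers receive ps = 1109/11 − 23 = 856/11.
New quantity: q = 350 − 2(1109/11) = 1632/11.
Buyer burden = 1109/11 − 82 = 207/11; seller burden = 82 − 856/11 = 46/11.

Buyers bear 207/11, sellers bear 46/11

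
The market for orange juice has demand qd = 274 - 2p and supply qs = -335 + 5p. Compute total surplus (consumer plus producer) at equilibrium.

Equilibrium: 274 - 2p = -335 + 5p gives p* = 87, q* = 100.
Demand choke price: p = 137; supply starts at p = 67.
CS = ½(137 − 87)(100) = 2500; PS = ½(87 − 67)(100) = 1000.

Total surplus = 3500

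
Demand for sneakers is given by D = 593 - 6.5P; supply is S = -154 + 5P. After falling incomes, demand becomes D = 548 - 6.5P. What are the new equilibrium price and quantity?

P' = 1404/23, Q' = 3478/23

Original equilibrium: P* = 1494/23, Q* = 3928/23.
New equilibrium: 548 - 6.5P = -154 + 5P, so 702 = 11.5P and P' = 1404/23; Q' = 548 − 6.5(1404/23) = 3478/23.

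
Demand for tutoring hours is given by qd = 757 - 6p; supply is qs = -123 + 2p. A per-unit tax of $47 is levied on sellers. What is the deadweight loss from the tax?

Deadweight loss = 1656.75

Pre-tax equilibrium: p* = 110, q* = 97.
Tax on sellers shifts supply to qs = -123 + 2(p − 47) = -217 + 2p.
757 - 6p = -217 + 2p gives buyer price pb = 121.75; sellers receive ps = 121.75 − 47 = 74.75.
New quantity: q = 757 − 6(121.75) = 26.5.
DWL = ½ × 47 × (97 − 26.5) = 1656.75.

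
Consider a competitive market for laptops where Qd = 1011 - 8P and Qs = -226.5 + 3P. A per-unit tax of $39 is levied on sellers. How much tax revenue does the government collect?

Pre-tax equilibrium: P* = 112.5, Q* = 111.
Tax on sellers shifts supply to Qs = -226.5 + 3(P − 39) = -343.5 + 3P.
1011 - 8P = -343.5 + 3P gives buyer price Pb = 2709/22; sellers receive Ps = 2709/22 − 39 = 1851/22.
New quantity: Q = 1011 − 8(2709/22) = 285/11.
Revenue = 39 × 285/11 = 11115/11.

Tax revenue = 11115/11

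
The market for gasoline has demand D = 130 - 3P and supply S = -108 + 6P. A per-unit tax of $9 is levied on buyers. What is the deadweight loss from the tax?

Pre-tax equilibrium: P* = 238/9, Q* = 152/3.
Tax on buyers shifts demand to D = 130 − 3(P + 9) = 103 - 3P.
103 - 3P = -108 + 6P gives seller price Ps = 211/9; buyers pay Pb = 211/9 + 9 = 292/9.
New quantity: Q = 130 − 3(292/9) = 98/3.
DWL = ½ × 9 × (152/3 − 98/3) = 81.

Deadweight loss = 81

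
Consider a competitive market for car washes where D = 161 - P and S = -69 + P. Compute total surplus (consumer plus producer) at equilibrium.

Equilibrium: 161 - P = -69 + P gives P* = 115, Q* = 46.
Demand choke price: P = 161; supply starts at P = 69.
CS = ½(161 − 115)(46) = 1058; PS = ½(115 − 69)(46) = 1058.

Total surplus = 2116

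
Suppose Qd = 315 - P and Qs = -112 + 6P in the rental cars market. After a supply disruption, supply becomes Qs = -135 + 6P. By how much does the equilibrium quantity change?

Original equilibrium: P* = 61, Q* = 254.
New equilibrium: 315 - P = -135 + 6P, so 450 = 7P and P' = 450/7; Q' = 315 − 1(450/7) = 1755/7.
Change in quantity: 1755/7 − 254 = -23/7.

ΔQ = -23/7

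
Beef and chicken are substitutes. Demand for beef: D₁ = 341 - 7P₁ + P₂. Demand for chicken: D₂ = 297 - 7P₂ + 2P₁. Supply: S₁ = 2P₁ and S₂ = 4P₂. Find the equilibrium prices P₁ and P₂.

Market 1: 341 - 7P₁ + P₂ = 2P₁ → 9P₁ - P₂ = 341.
Market 2: 11P₂ - 2P₁ = 297.
Eliminating P₂: 11×(1) + 1×(2) gives 97P₁ = 4048, so P₁ = 4048/97.
Back-substitute into (2): P₂ = (297 + 2×4048/97) / 11 = 3355/97.

P₁ = 4048/97, P₂ = 3355/97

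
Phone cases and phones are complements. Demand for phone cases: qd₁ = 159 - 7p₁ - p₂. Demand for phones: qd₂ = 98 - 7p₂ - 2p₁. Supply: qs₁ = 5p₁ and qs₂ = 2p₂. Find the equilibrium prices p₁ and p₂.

p₁ = 1333/106, p₂ = 429/53

Market 1: 159 - 7p₁ - p₂ = 5p₁ → 12p₁ + p₂ = 159.
Market 2: 9p₂ + 2p₁ = 98.
Eliminating p₂: 9×(1) − 1×(2) gives 106p₁ = 1333, so p₁ = 1333/106.
Back-substitute into (2): p₂ = (98 − 2×1333/106) / 9 = 429/53.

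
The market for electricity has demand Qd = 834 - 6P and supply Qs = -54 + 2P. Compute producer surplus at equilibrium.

Producer surplus = 7056

Equilibrium: 834 - 6P = -54 + 2P gives P* = 111, Q* = 168.
Supply starts at P = 27 (where Qs = 0).
PS = ½(111 − 27)(168) = 7056.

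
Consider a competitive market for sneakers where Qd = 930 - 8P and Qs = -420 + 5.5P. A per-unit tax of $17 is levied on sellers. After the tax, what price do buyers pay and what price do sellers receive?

Pre-tax equilibrium: P* = 100, Q* = 130.
Tax on sellers shifts supply to Qs = -420 + 5.5(P − 17) = -513.5 + 5.5P.
930 - 8P = -513.5 + 5.5P gives buyer price Pb = 2887/27; sellers receive Ps = 2887/27 − 17 = 2428/27.
New quantity: Q = 930 − 8(2887/27) = 2014/27.

Buyers pay 2887/27, sellers receive 2428/27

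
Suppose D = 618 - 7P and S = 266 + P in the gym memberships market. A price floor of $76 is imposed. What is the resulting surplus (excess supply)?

Equilibrium price would be P* = 44, so the floor at 76 binds.
At P = 76: D = 86, S = 342.
Surplus = 342 − 86 = 256.

Surplus = 256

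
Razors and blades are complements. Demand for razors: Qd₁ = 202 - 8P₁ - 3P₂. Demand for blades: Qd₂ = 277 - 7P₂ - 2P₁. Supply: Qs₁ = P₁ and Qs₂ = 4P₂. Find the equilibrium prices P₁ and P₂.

P₁ = 1391/93, P₂ = 2089/93

Market 1: 202 - 8P₁ - 3P₂ = P₁ → 9P₁ + 3P₂ = 202.
Market 2: 11P₂ + 2P₁ = 277.
Eliminating P₂: 11×(1) − 3×(2) gives 93P₁ = 1391, so P₁ = 1391/93.
Back-substitute into (2): P₂ = (277 − 2×1391/93) / 11 = 2089/93.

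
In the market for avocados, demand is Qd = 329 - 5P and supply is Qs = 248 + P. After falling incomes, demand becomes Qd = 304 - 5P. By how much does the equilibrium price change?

ΔP = -25/6

Original equilibrium: P* = 13.5, Q* = 261.5.
New equilibrium: 304 - 5P = 248 + P, so 56 = 6P and P' = 28/3; Q' = 304 − 5(28/3) = 772/3.
Change in price: 28/3 − 13.5 = -25/6.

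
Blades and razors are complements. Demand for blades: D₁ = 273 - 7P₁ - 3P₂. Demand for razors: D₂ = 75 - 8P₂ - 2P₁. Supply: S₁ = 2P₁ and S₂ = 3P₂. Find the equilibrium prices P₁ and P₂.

P₁ = 926/31, P₂ = 43/31

Market 1: 273 - 7P₁ - 3P₂ = 2P₁ → 9P₁ + 3P₂ = 273.
Market 2: 11P₂ + 2P₁ = 75.
Eliminating P₂: 11×(1) − 3×(2) gives 93P₁ = 2778, so P₁ = 926/31.
Back-substitute into (2): P₂ = (75 − 2×926/31) / 11 = 43/31.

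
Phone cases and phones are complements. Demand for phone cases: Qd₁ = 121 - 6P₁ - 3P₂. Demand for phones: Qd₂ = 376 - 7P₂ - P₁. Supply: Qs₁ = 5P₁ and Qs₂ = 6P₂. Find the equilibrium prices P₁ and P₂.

P₁ = 89/28, P₂ = 803/28

Market 1: 121 - 6P₁ - 3P₂ = 5P₁ → 11P₁ + 3P₂ = 121.
Market 2: 13P₂ + P₁ = 376.
Eliminating P₂: 13×(1) − 3×(2) gives 140P₁ = 445, so P₁ = 89/28.
Back-substitute into (2): P₂ = (376 − 1×89/28) / 13 = 803/28.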